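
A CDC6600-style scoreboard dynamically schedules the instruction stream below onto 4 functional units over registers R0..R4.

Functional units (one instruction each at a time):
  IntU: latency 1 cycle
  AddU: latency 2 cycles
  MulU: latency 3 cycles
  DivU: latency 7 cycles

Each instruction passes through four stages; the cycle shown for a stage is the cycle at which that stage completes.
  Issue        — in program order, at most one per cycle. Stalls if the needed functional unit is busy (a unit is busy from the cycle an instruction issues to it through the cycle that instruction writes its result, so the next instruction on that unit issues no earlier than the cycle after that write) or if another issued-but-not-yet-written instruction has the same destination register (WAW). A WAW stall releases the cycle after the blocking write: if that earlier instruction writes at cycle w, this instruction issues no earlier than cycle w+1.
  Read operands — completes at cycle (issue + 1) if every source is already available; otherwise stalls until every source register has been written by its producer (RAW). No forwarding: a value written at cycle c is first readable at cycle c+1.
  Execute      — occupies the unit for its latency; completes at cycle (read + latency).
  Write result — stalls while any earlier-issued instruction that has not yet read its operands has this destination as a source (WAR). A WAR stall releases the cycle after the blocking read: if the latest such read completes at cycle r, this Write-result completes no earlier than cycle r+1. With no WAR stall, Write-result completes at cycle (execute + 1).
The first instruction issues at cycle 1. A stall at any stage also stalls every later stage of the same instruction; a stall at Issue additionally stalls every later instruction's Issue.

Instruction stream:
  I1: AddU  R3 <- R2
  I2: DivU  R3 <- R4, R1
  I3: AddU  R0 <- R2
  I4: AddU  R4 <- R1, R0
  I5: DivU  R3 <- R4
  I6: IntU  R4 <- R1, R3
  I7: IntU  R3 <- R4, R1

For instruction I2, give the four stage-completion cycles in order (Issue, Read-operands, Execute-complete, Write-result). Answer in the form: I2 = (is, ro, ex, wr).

  I1 | 1 | 2 | 4 | 5
  I2 | 6 | 7 | 14 | 15   WAW R3: wait I1 write@5
  I3 | 7 | 8 | 10 | 11
  I4 | 12 | 13 | 15 | 16   struct: AddU busy until I3 writes@11
  I5 | 16 | 17 | 24 | 25   struct: DivU busy until I2 writes@15
  I6 | 17 | 26 | 27 | 28   RAW R3: wait I5 write@25
  I7 | 29 | 30 | 31 | 32   struct: IntU busy until I6 writes@28

I2 = (6, 7, 14, 15)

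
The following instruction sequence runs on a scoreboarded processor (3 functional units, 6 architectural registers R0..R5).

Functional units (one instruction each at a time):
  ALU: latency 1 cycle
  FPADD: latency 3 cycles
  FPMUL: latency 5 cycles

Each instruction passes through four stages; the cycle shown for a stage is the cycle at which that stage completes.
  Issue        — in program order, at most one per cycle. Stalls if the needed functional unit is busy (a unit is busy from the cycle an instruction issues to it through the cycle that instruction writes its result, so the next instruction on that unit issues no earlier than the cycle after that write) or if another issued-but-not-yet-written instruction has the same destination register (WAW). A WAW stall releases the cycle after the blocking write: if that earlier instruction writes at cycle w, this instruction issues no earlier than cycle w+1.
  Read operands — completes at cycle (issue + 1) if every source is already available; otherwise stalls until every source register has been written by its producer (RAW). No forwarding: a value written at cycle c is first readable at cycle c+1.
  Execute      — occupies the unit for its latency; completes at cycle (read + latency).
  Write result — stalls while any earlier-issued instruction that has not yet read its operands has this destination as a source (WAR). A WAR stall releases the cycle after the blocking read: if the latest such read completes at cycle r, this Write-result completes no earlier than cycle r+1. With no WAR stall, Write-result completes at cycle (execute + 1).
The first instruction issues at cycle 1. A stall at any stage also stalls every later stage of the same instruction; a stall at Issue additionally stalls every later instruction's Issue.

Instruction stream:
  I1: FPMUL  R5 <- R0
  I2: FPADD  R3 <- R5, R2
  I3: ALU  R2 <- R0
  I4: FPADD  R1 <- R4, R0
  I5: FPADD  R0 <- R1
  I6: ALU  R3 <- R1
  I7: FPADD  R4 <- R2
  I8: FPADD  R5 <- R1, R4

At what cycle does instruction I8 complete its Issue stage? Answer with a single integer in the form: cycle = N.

cycle = 32

  I1 | 1 | 2 | 7 | 8
  I2 | 2 | 9 | 12 | 13   RAW R5: wait I1 write@8
  I3 | 3 | 4 | 5 | 10   WAR R2: wait I2 read@9
  I4 | 14 | 15 | 18 | 19   struct: FPADD busy until I2 writes@13
  I5 | 20 | 21 | 24 | 25   struct: FPADD busy until I4 writes@19
  I6 | 21 | 22 | 23 | 24
  I7 | 26 | 27 | 30 | 31   struct: FPADD busy until I5 writes@25
  I8 | 32 | 33 | 36 | 37   struct: FPADD busy until I7 writes@31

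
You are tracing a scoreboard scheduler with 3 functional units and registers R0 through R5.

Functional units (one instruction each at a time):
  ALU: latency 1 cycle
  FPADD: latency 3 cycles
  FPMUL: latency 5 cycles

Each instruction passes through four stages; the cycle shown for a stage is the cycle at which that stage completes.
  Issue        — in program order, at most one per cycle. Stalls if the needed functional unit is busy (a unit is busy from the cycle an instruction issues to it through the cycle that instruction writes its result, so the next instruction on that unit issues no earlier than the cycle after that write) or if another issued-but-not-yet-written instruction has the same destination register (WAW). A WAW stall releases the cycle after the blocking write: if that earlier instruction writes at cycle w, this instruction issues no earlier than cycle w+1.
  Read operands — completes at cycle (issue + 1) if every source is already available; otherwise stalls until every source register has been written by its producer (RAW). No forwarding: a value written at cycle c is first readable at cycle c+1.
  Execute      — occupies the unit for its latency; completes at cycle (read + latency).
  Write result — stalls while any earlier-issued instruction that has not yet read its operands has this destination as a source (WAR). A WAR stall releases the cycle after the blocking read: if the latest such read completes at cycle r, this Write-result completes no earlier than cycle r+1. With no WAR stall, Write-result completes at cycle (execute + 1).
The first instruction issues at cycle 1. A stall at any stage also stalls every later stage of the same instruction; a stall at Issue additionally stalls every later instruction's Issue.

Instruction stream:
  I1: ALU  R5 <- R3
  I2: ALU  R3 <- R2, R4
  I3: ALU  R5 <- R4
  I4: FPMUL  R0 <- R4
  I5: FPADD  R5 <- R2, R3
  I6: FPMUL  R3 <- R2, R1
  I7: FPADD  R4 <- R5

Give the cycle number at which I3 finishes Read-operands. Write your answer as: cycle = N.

cycle = 10

cycle 1: I1 dispatched to ALU
cycle 2: I1 operands ready
cycle 3: I1 complete
cycle 4: R5←I1
cycle 5: I2 dispatched to ALU
cycle 6: I2 operands ready
cycle 7: I2 complete
cycle 8: R3←I2
cycle 9: I3 dispatched to ALU
cycle 10: I3 operands ready; I4 dispatched to FPMUL
cycle 11: I3 complete; I4 operands ready
cycle 12: R5←I3
cycle 13: I5 dispatched to FPADD
cycle 14: I5 operands ready
cycle 16: I4 complete
cycle 17: R0←I4; I5 complete
cycle 18: R5←I5; I6 dispatched to FPMUL
cycle 19: I6 operands ready; I7 dispatched to FPADD
cycle 20: I7 operands ready
cycle 23: I7 complete
cycle 24: I6 complete; R4←I7
cycle 25: R3←I6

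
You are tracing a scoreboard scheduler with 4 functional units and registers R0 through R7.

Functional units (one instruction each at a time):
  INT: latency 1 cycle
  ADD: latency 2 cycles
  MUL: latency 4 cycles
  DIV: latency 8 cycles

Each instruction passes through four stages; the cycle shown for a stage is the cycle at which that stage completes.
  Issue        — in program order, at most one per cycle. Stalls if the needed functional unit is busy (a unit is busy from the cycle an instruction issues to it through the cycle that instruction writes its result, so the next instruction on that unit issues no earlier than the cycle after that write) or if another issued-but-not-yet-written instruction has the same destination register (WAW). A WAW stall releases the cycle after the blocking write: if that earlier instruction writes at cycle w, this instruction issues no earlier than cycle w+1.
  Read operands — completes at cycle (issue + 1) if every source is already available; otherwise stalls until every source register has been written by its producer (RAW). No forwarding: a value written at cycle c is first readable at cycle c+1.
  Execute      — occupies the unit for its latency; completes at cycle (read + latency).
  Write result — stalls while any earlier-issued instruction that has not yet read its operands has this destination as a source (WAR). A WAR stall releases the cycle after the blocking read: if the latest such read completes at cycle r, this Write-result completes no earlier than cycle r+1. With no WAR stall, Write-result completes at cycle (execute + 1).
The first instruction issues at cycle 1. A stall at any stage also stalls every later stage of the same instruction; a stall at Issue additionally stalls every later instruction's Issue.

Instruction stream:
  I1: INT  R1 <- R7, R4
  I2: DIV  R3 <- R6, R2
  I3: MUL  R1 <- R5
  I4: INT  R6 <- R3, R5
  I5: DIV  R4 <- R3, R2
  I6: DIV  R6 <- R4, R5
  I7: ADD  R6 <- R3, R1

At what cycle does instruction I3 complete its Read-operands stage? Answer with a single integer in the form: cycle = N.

I1 -> (1, 2, 3, 4)
I2 -> (2, 3, 11, 12)
I3 -> (5, 6, 10, 11)  // WAW R1: wait I1 write@4
I4 -> (6, 13, 14, 15)  // RAW R3: wait I2 write@12
I5 -> (13, 14, 22, 23)  // struct: DIV busy until I2 writes@12
I6 -> (24, 25, 33, 34)  // struct: DIV busy until I5 writes@23
I7 -> (35, 36, 38, 39)  // WAW R6: wait I6 write@34

cycle = 6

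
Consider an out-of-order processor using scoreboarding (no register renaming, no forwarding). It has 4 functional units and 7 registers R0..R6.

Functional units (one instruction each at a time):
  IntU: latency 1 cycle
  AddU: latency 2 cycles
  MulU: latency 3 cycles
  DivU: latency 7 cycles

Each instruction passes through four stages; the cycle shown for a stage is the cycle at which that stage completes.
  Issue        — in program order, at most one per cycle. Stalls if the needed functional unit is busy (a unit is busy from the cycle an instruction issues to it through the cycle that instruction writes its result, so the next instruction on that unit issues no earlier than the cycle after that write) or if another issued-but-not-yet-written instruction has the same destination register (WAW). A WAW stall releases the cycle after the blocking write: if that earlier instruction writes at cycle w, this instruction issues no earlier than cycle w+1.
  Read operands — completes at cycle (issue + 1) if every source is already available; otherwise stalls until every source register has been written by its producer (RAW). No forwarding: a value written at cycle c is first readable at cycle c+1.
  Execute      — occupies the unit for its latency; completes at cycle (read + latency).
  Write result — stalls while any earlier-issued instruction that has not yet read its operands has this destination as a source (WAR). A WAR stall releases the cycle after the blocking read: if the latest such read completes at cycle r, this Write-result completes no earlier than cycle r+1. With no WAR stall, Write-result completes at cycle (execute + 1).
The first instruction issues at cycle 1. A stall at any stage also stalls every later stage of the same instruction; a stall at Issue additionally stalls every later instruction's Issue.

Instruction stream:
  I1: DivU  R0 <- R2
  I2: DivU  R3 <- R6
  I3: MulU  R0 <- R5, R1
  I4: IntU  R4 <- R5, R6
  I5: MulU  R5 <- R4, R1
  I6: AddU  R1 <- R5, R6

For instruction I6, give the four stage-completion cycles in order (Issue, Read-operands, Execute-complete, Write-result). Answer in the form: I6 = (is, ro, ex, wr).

I1: IS=1 RO=2 EX=9 WR=10
I2: IS=11 RO=12 EX=19 WR=20  [struct: DivU busy until I1 writes@10]
I3: IS=12 RO=13 EX=16 WR=17
I4: IS=13 RO=14 EX=15 WR=16
I5: IS=18 RO=19 EX=22 WR=23  [struct: MulU busy until I3 writes@17]
I6: IS=19 RO=24 EX=26 WR=27  [RAW R5: wait I5 write@23]

I6 = (19, 24, 26, 27)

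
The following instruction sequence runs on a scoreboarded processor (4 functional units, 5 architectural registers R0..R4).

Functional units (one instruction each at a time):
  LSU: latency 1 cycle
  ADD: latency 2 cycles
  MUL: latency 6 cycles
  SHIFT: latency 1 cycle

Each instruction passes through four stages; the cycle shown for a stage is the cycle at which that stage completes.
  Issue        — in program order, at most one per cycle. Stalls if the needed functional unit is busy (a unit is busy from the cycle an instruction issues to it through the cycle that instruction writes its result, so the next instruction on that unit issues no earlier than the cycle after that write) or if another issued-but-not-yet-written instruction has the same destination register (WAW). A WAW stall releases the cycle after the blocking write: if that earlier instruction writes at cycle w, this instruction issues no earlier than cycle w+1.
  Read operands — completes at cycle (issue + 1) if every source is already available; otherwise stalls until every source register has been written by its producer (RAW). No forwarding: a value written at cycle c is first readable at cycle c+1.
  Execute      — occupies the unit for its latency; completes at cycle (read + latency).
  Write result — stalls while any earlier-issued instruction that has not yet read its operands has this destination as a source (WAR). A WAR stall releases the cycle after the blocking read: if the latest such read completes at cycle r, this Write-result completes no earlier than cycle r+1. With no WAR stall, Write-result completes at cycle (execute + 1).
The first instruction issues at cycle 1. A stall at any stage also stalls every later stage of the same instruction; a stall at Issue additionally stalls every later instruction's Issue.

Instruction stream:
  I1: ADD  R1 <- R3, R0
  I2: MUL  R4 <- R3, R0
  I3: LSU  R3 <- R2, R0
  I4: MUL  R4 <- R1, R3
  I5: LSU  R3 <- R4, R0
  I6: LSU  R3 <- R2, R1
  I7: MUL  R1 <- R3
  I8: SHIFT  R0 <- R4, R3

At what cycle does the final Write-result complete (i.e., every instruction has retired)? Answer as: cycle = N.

[1] I1 issues→ADD
[2] I1 reads | I2 issues→MUL
[3] I2 reads | I3 issues→LSU
[4] I1 exec-done | I3 reads
[5] I1 writes R1 | I3 exec-done
[6] I3 writes R3
[9] I2 exec-done
[10] I2 writes R4
[11] I4 issues→MUL
[12] I4 reads | I5 issues→LSU
[18] I4 exec-done
[19] I4 writes R4
[20] I5 reads
[21] I5 exec-done
[22] I5 writes R3
[23] I6 issues→LSU
[24] I6 reads | I7 issues→MUL
[25] I6 exec-done | I8 issues→SHIFT
[26] I6 writes R3
[27] I7 reads | I8 reads
[28] I8 exec-done
[29] I8 writes R0
[33] I7 exec-done
[34] I7 writes R1

cycle = 34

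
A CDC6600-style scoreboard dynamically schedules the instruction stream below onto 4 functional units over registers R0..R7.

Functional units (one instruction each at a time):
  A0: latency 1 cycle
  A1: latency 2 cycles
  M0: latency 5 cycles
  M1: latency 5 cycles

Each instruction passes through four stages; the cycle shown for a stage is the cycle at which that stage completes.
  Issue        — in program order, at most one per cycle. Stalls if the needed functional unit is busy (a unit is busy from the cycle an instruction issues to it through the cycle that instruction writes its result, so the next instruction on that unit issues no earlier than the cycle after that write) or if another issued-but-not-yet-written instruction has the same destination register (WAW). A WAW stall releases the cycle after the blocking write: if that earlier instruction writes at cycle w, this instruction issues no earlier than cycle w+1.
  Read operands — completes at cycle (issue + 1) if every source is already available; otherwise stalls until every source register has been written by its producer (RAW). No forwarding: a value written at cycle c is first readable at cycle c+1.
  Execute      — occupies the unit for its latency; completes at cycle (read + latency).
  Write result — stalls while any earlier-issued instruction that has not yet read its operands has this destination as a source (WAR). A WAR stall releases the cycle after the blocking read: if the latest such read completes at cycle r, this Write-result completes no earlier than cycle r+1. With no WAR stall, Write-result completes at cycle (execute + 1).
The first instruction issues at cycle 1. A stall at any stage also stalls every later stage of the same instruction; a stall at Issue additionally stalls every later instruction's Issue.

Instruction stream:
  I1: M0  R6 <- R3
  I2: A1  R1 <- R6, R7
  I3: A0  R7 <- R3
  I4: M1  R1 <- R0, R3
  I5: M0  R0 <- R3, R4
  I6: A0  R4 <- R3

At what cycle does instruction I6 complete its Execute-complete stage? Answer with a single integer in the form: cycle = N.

1) issue 1, read 2, done 7, write 8
2) issue 2, read 9, done 11, write 12  <RAW R6: wait I1 write@8>
3) issue 3, read 4, done 5, write 10  <WAR R7: wait I2 read@9>
4) issue 13, read 14, done 19, write 20  <WAW R1: wait I2 write@12>
5) issue 14, read 15, done 20, write 21
6) issue 15, read 16, done 17, write 18

cycle = 17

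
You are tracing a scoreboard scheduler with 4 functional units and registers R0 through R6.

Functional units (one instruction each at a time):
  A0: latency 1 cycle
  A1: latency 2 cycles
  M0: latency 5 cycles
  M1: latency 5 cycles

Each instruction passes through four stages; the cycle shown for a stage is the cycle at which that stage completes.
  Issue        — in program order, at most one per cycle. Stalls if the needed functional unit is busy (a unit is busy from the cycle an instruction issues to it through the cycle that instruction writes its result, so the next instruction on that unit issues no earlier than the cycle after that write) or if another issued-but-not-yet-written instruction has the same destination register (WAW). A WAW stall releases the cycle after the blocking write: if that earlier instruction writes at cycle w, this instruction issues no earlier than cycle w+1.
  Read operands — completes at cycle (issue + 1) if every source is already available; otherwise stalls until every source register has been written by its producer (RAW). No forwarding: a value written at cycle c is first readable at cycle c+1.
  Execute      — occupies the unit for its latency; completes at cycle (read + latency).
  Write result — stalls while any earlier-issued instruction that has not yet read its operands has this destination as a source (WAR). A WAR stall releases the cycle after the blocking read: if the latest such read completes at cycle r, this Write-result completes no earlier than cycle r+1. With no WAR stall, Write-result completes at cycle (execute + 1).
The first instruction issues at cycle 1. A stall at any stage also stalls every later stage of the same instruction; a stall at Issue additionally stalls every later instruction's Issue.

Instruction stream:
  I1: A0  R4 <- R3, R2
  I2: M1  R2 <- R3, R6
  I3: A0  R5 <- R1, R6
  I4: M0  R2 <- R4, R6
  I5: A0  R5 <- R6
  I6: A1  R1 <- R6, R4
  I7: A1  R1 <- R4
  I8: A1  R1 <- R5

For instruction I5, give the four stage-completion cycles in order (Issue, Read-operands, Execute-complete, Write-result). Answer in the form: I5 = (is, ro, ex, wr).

I5 = (11, 12, 13, 14)

  I1 | 1 | 2 | 3 | 4
  I2 | 2 | 3 | 8 | 9
  I3 | 5 | 6 | 7 | 8   struct: A0 busy until I1 writes@4
  I4 | 10 | 11 | 16 | 17   WAW R2: wait I2 write@9
  I5 | 11 | 12 | 13 | 14
  I6 | 12 | 13 | 15 | 16
  I7 | 17 | 18 | 20 | 21   struct: A1 busy until I6 writes@16
  I8 | 22 | 23 | 25 | 26   struct: A1 busy until I7 writes@21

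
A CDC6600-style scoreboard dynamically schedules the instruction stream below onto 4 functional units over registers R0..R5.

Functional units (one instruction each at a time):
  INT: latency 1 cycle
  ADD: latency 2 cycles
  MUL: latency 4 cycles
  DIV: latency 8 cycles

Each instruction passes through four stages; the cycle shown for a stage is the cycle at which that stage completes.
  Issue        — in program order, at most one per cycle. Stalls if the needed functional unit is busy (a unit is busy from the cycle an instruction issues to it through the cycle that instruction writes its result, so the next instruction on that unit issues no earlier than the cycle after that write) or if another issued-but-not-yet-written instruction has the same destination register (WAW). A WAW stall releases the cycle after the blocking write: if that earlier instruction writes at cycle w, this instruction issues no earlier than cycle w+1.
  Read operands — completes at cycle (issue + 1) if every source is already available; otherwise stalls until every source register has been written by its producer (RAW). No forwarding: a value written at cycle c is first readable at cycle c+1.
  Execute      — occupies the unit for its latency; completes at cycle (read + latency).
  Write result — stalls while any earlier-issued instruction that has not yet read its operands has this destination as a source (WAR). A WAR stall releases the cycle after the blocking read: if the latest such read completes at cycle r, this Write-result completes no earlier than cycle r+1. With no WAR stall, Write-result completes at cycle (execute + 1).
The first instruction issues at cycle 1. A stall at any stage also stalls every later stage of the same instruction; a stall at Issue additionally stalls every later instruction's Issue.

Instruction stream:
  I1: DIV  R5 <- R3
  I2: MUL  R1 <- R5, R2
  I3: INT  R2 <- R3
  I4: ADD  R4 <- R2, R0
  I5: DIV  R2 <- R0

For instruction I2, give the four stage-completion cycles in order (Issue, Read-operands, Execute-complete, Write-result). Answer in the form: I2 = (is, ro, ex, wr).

I2 = (2, 12, 16, 17)

[1] I1 issues→DIV
[2] I1 reads · I2 issues→MUL
[3] I3 issues→INT
[4] I3 reads · I4 issues→ADD
[5] I3 exec-done
[10] I1 exec-done
[11] I1 writes R5
[12] I2 reads
[13] I3 writes R2
[14] I4 reads · I5 issues→DIV
[15] I5 reads
[16] I2 exec-done · I4 exec-done
[17] I2 writes R1 · I4 writes R4
[23] I5 exec-done
[24] I5 writes R2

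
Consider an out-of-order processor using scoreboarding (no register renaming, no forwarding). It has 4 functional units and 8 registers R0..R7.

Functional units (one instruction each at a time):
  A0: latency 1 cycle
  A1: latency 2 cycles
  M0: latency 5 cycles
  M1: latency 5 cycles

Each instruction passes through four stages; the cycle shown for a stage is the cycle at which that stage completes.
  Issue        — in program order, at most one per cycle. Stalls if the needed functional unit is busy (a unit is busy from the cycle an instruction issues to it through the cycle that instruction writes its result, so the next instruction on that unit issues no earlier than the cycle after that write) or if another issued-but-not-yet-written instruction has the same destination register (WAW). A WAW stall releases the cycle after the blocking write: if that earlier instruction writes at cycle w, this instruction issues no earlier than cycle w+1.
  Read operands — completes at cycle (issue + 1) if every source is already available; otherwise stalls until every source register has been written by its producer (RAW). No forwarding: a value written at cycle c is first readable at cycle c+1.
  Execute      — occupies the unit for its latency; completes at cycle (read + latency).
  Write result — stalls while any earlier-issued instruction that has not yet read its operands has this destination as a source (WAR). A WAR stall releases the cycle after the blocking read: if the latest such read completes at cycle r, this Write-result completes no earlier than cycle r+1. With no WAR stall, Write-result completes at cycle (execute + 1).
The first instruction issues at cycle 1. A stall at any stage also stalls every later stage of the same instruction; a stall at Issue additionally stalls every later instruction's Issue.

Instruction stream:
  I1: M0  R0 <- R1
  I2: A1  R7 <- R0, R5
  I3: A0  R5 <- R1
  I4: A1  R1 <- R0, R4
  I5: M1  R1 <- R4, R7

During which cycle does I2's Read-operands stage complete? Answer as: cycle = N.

1) issue 1, read 2, done 7, write 8
2) issue 2, read 9, done 11, write 12  <RAW R0: wait I1 write@8>
3) issue 3, read 4, done 5, write 10  <WAR R5: wait I2 read@9>
4) issue 13, read 14, done 16, write 17  <struct: A1 busy until I2 writes@12>
5) issue 18, read 19, done 24, write 25  <WAW R1: wait I4 write@17>

cycle = 9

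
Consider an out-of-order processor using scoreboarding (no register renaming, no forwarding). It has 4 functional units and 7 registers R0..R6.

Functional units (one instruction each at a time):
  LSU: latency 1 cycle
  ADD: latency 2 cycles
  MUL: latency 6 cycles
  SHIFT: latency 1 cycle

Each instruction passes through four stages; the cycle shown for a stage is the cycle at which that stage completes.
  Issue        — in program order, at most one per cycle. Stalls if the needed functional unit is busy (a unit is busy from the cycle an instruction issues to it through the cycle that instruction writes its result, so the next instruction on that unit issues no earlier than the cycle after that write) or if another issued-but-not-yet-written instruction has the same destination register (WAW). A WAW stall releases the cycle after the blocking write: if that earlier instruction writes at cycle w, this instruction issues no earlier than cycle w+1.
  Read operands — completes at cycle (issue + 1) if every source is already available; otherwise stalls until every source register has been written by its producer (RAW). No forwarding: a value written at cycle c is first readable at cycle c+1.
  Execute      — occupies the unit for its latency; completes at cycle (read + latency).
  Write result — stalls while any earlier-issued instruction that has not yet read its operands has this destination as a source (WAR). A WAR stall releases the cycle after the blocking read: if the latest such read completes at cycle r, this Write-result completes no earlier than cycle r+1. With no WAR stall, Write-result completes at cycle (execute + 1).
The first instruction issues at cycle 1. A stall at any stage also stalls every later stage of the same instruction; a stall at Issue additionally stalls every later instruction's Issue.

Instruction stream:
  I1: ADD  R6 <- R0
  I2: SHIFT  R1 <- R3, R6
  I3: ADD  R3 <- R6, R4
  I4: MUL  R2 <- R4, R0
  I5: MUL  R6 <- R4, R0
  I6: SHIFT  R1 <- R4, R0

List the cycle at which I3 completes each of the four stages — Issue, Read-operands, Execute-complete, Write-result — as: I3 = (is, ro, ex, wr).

1) issue 1, read 2, done 4, write 5
2) issue 2, read 6, done 7, write 8  <RAW R6: wait I1 write@5>
3) issue 6, read 7, done 9, write 10  <struct: ADD busy until I1 writes@5>
4) issue 7, read 8, done 14, write 15
5) issue 16, read 17, done 23, write 24  <struct: MUL busy until I4 writes@15>
6) issue 17, read 18, done 19, write 20

I3 = (6, 7, 9, 10)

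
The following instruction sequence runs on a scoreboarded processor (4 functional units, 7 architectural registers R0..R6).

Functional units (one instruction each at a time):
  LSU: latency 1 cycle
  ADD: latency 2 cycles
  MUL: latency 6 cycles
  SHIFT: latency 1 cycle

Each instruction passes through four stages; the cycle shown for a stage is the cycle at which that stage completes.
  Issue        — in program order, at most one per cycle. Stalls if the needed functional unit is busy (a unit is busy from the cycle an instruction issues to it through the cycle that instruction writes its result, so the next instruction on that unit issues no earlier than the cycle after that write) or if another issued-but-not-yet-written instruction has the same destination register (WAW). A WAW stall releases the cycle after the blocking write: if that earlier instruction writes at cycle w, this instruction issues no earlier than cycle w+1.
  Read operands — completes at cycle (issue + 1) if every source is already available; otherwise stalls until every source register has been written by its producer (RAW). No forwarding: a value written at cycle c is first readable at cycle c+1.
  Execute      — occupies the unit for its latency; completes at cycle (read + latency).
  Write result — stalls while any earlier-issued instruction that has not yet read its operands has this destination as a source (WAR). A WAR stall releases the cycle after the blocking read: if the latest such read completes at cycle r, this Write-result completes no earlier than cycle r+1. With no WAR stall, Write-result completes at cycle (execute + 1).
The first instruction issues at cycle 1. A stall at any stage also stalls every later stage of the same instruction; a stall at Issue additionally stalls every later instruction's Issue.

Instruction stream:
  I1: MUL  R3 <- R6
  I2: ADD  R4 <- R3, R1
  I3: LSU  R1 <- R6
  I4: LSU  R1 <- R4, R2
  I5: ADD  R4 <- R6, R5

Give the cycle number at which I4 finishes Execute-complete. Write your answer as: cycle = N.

1) issue 1, read 2, done 8, write 9
2) issue 2, read 10, done 12, write 13  <RAW R3: wait I1 write@9>
3) issue 3, read 4, done 5, write 11  <WAR R1: wait I2 read@10>
4) issue 12, read 14, done 15, write 16  <struct: LSU busy until I3 writes@11 / RAW R4: wait I2 write@13>
5) issue 14, read 15, done 17, write 18  <struct: ADD busy until I2 writes@13>

cycle = 15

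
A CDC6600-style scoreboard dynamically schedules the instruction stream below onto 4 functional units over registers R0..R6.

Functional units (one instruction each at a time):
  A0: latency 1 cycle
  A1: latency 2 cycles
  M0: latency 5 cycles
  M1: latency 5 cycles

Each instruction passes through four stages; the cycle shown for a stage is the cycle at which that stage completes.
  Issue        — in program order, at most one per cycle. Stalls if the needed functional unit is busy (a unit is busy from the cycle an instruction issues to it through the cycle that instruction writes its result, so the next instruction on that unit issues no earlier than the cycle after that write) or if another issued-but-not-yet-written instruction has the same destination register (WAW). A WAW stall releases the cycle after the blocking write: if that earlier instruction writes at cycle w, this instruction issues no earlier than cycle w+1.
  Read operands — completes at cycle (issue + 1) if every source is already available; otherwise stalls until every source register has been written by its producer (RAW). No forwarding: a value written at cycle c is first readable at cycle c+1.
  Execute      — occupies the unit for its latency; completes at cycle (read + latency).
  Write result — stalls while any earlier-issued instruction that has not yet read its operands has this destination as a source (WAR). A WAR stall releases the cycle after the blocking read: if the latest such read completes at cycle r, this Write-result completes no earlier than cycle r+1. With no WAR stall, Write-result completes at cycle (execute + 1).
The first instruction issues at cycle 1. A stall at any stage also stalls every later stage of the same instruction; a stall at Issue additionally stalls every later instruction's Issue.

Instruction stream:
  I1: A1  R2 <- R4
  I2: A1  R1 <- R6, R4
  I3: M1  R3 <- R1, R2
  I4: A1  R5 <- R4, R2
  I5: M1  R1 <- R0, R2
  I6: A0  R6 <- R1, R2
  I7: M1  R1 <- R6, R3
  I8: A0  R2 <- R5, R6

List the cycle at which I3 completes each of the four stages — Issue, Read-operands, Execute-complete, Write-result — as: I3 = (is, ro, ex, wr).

  I1 | 1 | 2 | 4 | 5
  I2 | 6 | 7 | 9 | 10   struct: A1 busy until I1 writes@5
  I3 | 7 | 11 | 16 | 17   RAW R1: wait I2 write@10
  I4 | 11 | 12 | 14 | 15   struct: A1 busy until I2 writes@10
  I5 | 18 | 19 | 24 | 25   struct: M1 busy until I3 writes@17
  I6 | 19 | 26 | 27 | 28   RAW R1: wait I5 write@25
  I7 | 26 | 29 | 34 | 35   struct: M1 busy until I5 writes@25 · RAW R6: wait I6 write@28
  I8 | 29 | 30 | 31 | 32   struct: A0 busy until I6 writes@28

I3 = (7, 11, 16, 17)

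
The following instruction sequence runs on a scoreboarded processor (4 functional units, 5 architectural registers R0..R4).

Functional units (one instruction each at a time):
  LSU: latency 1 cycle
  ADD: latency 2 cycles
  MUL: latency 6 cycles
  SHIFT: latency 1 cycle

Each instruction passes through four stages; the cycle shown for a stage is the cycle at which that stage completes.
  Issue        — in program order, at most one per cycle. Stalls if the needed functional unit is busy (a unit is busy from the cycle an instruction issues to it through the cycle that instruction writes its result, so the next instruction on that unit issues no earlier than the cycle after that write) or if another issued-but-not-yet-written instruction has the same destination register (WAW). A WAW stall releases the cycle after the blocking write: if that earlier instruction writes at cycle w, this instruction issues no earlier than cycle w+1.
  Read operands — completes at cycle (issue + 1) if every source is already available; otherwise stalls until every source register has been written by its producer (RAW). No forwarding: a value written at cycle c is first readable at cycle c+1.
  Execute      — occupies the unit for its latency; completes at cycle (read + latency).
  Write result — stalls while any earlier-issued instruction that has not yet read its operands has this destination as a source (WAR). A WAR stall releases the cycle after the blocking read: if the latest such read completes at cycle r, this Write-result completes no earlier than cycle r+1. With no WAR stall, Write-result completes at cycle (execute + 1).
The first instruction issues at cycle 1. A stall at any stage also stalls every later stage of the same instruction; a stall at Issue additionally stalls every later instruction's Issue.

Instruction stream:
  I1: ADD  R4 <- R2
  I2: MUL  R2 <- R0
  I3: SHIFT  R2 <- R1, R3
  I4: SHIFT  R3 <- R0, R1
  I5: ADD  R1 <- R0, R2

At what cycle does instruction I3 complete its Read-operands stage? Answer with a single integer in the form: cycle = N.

[1] I1 issues→ADD
[2] I1 reads · I2 issues→MUL
[3] I2 reads
[4] I1 exec-done
[5] I1 writes R4
[9] I2 exec-done
[10] I2 writes R2
[11] I3 issues→SHIFT
[12] I3 reads
[13] I3 exec-done
[14] I3 writes R2
[15] I4 issues→SHIFT
[16] I4 reads · I5 issues→ADD
[17] I4 exec-done · I5 reads
[18] I4 writes R3
[19] I5 exec-done
[20] I5 writes R1

cycle = 12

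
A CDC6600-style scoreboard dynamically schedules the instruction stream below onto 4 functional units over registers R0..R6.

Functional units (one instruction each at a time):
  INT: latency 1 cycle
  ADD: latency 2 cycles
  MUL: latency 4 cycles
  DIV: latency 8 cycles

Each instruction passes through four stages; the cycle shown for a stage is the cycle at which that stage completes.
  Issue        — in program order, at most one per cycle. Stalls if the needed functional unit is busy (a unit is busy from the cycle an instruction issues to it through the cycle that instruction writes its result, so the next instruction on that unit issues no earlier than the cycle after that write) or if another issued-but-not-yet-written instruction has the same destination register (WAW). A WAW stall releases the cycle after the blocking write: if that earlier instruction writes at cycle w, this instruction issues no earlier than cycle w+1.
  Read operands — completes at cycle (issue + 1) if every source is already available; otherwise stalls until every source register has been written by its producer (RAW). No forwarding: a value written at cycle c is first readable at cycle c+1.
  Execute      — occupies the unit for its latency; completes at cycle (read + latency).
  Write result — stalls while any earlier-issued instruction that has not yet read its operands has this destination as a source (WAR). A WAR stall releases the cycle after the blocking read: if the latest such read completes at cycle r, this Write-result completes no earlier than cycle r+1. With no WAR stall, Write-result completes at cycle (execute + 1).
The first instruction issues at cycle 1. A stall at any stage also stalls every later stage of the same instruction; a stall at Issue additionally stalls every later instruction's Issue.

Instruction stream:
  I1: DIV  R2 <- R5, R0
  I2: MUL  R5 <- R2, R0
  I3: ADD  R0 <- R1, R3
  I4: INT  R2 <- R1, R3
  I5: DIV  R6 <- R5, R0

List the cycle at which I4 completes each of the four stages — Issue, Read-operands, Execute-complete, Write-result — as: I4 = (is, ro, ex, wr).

I4 = (12, 13, 14, 15)

I1: IS=1 RO=2 EX=10 WR=11
I2: IS=2 RO=12 EX=16 WR=17  [RAW R2: wait I1 write@11]
I3: IS=3 RO=4 EX=6 WR=13  [WAR R0: wait I2 read@12]
I4: IS=12 RO=13 EX=14 WR=15  [WAW R2: wait I1 write@11]
I5: IS=13 RO=18 EX=26 WR=27  [RAW R5: wait I2 write@17]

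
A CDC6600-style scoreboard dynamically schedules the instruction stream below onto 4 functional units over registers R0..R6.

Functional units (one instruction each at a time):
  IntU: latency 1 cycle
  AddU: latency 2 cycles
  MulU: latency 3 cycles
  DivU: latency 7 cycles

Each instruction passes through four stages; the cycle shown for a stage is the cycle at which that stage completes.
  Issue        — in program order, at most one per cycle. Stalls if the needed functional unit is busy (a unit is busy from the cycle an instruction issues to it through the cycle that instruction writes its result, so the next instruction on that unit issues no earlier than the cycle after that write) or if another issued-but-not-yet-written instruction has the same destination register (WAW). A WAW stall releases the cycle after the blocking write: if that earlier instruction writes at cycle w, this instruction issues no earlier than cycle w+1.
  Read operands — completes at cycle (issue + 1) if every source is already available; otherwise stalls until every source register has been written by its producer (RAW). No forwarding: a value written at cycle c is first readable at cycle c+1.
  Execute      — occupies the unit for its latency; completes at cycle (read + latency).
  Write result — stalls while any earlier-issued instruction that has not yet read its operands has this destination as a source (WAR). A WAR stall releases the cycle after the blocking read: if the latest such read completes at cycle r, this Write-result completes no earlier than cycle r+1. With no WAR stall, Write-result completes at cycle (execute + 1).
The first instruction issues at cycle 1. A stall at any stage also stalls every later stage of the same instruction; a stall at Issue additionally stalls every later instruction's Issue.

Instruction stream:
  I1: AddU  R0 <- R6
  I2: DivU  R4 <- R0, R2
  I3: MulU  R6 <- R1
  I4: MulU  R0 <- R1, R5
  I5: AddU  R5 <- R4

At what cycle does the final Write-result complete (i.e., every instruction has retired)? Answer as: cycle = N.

cycle 1: issue I1 (AddU)
cycle 2: I1 read-ops | issue I2 (DivU)
cycle 3: issue I3 (MulU)
cycle 4: I1 finished on AddU | I3 read-ops
cycle 5: I1→R0
cycle 6: I2 read-ops
cycle 7: I3 finished on MulU
cycle 8: I3→R6
cycle 9: issue I4 (MulU)
cycle 10: I4 read-ops | issue I5 (AddU)
cycle 13: I2 finished on DivU | I4 finished on MulU
cycle 14: I2→R4 | I4→R0
cycle 15: I5 read-ops
cycle 17: I5 finished on AddU
cycle 18: I5→R5

cycle = 18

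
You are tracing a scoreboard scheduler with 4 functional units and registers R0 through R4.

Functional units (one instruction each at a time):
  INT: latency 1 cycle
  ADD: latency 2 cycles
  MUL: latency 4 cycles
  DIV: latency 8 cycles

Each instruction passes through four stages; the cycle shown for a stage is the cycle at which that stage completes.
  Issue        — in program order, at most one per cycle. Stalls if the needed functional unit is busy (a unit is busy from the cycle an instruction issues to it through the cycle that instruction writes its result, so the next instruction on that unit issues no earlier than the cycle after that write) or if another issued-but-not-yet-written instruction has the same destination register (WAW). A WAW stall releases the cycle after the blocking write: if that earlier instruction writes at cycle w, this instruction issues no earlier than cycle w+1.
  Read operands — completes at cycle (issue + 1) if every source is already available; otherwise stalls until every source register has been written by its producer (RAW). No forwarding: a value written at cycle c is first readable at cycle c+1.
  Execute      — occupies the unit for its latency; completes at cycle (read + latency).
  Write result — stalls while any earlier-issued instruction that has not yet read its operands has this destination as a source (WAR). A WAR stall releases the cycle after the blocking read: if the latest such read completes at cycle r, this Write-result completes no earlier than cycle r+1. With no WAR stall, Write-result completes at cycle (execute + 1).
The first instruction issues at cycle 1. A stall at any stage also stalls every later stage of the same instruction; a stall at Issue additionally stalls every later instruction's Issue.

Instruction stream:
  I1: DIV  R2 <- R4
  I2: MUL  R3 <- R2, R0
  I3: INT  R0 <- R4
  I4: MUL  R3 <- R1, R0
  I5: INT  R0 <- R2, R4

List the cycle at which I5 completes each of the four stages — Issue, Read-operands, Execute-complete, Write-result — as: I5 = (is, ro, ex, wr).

I5 = (19, 20, 21, 22)

[I1] 1/2/10/11
[I2] 2/12/16/17  (RAW R2: wait I1 write@11)
[I3] 3/4/5/13  (WAR R0: wait I2 read@12)
[I4] 18/19/23/24  (struct: MUL busy until I2 writes@17)
[I5] 19/20/21/22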